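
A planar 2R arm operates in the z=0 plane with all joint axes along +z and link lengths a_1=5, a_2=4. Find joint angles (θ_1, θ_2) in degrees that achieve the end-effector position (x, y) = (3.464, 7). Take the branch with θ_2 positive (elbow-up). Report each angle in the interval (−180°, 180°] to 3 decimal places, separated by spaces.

37.341 60.001

cos θ_2 = (60.9993−5²−4²)/(2·5·4) = 0.5000; θ_2 = 60.0012° (elbow-up)
β = atan2(7.0000,3.4640) = 63.6712°; ψ = atan2(3.4641,6.9999) = 26.3300°
θ_1 = β − ψ = 37.3412°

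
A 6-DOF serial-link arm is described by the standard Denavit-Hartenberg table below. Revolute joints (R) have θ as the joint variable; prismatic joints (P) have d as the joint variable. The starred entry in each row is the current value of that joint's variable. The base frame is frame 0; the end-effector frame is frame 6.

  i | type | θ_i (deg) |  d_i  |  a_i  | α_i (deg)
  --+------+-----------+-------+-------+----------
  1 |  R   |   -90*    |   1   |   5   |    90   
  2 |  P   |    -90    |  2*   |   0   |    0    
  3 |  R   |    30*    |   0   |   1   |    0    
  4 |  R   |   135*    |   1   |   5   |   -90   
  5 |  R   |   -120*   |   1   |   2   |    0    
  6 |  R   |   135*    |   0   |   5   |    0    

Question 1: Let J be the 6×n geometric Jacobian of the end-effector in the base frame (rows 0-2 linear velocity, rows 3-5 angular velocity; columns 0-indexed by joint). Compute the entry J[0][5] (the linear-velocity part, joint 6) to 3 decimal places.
axis z_5 = (-0.0000,0.9659,0.2588); lever o_n−o_5 = (1.2941,-1.2500,4.6651)
cross product → J_v[:, 5] = (4.8296,0.3349,-1.2500)
J_ω[:, 5] = z_5
entry J[0][5] = 4.8296

4.830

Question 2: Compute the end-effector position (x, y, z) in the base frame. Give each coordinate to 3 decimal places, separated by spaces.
-3.438 -6.819 8.922

after link 1: o_1 = (0.0000, -5.0000, 1.0000)
after link 2: o_2 = (-2.0000, -5.0000, 1.0000)
after link 3: o_3 = (-2.0000, -5.5000, 0.1340)
after link 4: o_4 = (-3.0000, -6.7941, 4.9636)
after link 5: o_5 = (-4.7321, -5.5694, 4.2565)
after link 6: o_6 = (-3.4380, -6.8194, 8.9216)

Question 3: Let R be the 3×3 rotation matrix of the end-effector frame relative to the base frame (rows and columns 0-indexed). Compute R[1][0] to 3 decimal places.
-0.250

End-effector x-axis (col 0 of R) = (0.2588,-0.2500,0.9330)
R[1][0] = -0.2500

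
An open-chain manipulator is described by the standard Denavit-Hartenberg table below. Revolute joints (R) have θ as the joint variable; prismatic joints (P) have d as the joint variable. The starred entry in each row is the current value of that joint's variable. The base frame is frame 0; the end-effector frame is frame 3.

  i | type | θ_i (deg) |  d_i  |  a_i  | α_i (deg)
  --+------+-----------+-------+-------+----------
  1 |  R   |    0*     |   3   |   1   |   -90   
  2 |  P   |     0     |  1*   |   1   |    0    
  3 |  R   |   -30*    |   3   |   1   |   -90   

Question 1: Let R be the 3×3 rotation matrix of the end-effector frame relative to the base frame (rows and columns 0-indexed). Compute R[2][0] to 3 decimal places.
End-effector x-axis (col 0 of R) = (0.8660,-0.0000,0.5000)
R[2][0] = 0.5000

0.500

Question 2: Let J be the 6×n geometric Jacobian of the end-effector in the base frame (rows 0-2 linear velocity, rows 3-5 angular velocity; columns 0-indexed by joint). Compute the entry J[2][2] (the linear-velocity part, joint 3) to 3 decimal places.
axis z_2 = (0.0000,1.0000,0.0000); lever o_n−o_2 = (0.8660,3.0000,0.5000)
cross product → J_v[:, 2] = (0.5000,0.0000,-0.8660)
J_ω[:, 2] = z_2
entry J[2][2] = -0.8660

-0.866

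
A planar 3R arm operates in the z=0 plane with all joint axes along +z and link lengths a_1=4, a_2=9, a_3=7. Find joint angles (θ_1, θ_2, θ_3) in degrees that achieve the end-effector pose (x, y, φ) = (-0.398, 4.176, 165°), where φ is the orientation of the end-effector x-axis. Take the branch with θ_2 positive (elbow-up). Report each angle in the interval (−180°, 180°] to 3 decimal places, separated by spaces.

-90.003 135.005 119.997

wrist centre = target − a_3·(cos φ, sin φ) = (6.3635, 2.3643)
cos θ_2 = (46.0836−4²−9²)/(2·4·9) = -0.7072; θ_2 = 135.0053° (elbow-up)
β = atan2(2.3643,6.3635) = 20.3819°; ψ = atan2(6.3634,-2.3645) = 110.3844°
θ_1 = β − ψ = -90.0025°
θ_3 = φ − θ_1 − θ_2 = 119.9972° (wrapped to (-180°,180°])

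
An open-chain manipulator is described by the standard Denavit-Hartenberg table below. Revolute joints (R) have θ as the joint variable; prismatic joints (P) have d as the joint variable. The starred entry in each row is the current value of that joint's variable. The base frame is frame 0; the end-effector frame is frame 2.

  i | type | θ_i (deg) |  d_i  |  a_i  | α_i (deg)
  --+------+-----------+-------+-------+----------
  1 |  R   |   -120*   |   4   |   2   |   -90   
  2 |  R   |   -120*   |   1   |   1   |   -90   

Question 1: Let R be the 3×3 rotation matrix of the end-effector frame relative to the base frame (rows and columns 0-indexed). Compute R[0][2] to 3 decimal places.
-0.433

End-effector z-axis (col 2 of R) = (-0.4330,-0.7500,0.5000)
R[0][2] = -0.4330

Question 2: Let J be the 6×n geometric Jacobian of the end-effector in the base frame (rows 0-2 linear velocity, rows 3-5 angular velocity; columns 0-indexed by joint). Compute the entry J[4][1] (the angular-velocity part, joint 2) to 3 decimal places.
-0.500

axis z_1 = (0.8660,-0.5000,0.0000); lever o_n−o_1 = (1.1160,-0.0670,0.8660)
cross product → J_v[:, 1] = (-0.4330,-0.7500,0.5000)
J_ω[:, 1] = z_1
entry J[4][1] = -0.5000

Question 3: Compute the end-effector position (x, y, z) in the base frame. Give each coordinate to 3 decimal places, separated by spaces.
after link 1: o_1 = (-1.0000, -1.7321, 4.0000)
after link 2: o_2 = (0.1160, -1.7990, 4.8660)

0.116 -1.799 4.866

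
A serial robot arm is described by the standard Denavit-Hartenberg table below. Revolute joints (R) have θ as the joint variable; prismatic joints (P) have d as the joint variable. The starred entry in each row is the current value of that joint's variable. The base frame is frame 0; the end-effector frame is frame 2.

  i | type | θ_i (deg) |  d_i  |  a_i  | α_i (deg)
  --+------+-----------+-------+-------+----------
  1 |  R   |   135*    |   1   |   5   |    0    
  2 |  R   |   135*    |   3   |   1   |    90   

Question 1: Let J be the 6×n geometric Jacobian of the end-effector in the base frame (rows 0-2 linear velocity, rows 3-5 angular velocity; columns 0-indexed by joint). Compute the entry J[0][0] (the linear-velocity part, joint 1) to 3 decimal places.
-2.536

axis z_0 = ẑ; lever o_n−o_0 = (-3.5355,2.5355,4.0000)
cross product → J_v[:, 0] = (-2.5355,-3.5355,0.0000)
J_ω[:, 0] = z_0
entry J[0][0] = -2.5355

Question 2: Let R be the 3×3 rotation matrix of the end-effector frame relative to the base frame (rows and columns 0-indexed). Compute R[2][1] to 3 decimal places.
End-effector y-axis (col 1 of R) = (0.0000,-0.0000,1.0000)
R[2][1] = 1.0000

1.000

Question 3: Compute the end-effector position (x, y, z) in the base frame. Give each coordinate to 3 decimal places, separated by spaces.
-3.536 2.536 4.000

after link 1: o_1 = (-3.5355, 3.5355, 1.0000)
after link 2: o_2 = (-3.5355, 2.5355, 4.0000)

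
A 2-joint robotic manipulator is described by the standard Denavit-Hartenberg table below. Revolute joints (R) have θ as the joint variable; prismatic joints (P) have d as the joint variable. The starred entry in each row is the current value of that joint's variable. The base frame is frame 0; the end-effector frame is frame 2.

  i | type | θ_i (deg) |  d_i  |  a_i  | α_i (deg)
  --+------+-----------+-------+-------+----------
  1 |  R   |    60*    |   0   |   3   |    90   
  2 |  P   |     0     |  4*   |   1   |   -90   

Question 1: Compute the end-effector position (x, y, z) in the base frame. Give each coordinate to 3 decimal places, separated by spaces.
5.464 1.464 0.000

after link 1: o_1 = (1.5000, 2.5981, 0.0000)
after link 2: o_2 = (5.4641, 1.4641, 0.0000)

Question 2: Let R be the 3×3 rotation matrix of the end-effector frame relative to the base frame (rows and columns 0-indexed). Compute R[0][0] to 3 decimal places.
End-effector x-axis (col 0 of R) = (0.5000,0.8660,0.0000)
R[0][0] = 0.5000

0.500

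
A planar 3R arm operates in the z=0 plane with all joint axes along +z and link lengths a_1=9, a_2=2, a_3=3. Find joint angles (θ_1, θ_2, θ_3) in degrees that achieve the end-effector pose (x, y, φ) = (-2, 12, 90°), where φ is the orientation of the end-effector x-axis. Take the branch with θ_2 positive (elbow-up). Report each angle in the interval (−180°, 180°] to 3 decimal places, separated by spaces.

90.000 90.000 -90.000

wrist centre = target − a_3·(cos φ, sin φ) = (-2.0000, 9.0000)
cos θ_2 = (85.0000−9²−2²)/(2·9·2) = 0.0000; θ_2 = 90.0000° (elbow-up)
β = atan2(9.0000,-2.0000) = 102.5288°; ψ = atan2(2.0000,9.0000) = 12.5288°
θ_1 = β − ψ = 90.0000°
θ_3 = φ − θ_1 − θ_2 = -90.0000° (wrapped to (-180°,180°])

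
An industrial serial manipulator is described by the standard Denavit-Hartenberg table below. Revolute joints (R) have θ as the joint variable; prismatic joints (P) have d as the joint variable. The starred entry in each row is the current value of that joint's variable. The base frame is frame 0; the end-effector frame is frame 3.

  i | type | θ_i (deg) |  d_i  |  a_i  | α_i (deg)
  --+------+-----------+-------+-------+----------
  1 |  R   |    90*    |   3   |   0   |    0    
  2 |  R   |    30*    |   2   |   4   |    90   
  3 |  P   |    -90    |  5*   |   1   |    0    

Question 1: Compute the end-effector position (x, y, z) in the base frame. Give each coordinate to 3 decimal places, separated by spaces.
2.330 5.964 4.000

after link 1: o_1 = (0.0000, 0.0000, 3.0000)
after link 2: o_2 = (-2.0000, 3.4641, 5.0000)
after link 3: o_3 = (2.3301, 5.9641, 4.0000)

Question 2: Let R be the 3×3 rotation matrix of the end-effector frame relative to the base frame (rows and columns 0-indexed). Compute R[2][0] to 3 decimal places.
End-effector x-axis (col 0 of R) = (0.0000,0.0000,-1.0000)
R[2][0] = -1.0000

-1.000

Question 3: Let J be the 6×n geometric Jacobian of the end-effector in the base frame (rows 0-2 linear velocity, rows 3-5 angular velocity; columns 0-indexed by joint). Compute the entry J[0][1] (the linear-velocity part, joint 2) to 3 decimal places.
-5.964

axis z_1 = (0.0000,0.0000,1.0000); lever o_n−o_1 = (2.3301,5.9641,1.0000)
cross product → J_v[:, 1] = (-5.9641,2.3301,0.0000)
J_ω[:, 1] = z_1
entry J[0][1] = -5.9641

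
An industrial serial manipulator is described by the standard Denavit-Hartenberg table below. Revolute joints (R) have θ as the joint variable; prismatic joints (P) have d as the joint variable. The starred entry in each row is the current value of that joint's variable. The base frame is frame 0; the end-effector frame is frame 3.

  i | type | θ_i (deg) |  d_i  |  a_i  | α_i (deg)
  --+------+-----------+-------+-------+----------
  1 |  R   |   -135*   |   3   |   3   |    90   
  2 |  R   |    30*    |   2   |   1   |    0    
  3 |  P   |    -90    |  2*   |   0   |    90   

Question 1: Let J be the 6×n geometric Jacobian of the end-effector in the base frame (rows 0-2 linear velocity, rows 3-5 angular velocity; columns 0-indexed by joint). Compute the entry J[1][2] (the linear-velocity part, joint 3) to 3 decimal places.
prismatic axis z_2 = (-0.7071,0.7071,0.0000)
J_v[:, 2] = z_2; J_ω[:, 2] = (0,0,0)
entry J[1][2] = 0.7071

0.707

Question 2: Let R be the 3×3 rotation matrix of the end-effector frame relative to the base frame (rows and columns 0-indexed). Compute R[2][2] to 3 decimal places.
-0.500

End-effector z-axis (col 2 of R) = (0.6124,0.6124,-0.5000)
R[2][2] = -0.5000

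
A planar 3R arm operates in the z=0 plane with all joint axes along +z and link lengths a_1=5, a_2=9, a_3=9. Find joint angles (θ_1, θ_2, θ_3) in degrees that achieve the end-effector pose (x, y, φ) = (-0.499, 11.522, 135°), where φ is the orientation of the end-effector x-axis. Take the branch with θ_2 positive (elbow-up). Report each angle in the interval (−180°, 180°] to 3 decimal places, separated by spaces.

-44.997 119.998 59.999

wrist centre = target − a_3·(cos φ, sin φ) = (5.8650, 5.1580)
cos θ_2 = (61.0031−5²−9²)/(2·5·9) = -0.5000; θ_2 = 119.9977° (elbow-up)
β = atan2(5.1580,5.8650) = 41.3306°; ψ = atan2(7.7944,0.5003) = 86.3273°
θ_1 = β − ψ = -44.9967°
θ_3 = φ − θ_1 − θ_2 = 59.9990° (wrapped to (-180°,180°])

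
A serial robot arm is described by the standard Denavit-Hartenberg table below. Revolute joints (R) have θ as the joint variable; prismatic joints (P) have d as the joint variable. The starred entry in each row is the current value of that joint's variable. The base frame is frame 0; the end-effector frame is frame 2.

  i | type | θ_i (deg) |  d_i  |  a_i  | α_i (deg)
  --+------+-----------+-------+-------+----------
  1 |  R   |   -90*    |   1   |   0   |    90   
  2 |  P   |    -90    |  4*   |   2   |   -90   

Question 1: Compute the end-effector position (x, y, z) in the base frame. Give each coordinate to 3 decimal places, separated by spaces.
after link 1: o_1 = (0.0000, 0.0000, 1.0000)
after link 2: o_2 = (-4.0000, -0.0000, -1.0000)

-4.000 -0.000 -1.000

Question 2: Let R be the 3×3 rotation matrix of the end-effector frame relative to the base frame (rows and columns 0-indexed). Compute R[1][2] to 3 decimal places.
-1.000

End-effector z-axis (col 2 of R) = (0.0000,-1.0000,0.0000)
R[1][2] = -1.0000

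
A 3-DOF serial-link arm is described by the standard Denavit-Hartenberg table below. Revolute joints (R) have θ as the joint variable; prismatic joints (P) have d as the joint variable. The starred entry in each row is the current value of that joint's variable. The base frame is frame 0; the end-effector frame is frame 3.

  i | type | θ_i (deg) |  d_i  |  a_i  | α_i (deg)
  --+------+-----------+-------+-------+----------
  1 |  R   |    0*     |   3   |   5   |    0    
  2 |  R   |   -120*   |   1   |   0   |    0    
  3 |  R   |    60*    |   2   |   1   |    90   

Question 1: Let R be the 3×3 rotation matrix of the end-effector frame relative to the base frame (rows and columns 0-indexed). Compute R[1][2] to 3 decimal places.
End-effector z-axis (col 2 of R) = (-0.8660,-0.5000,0.0000)
R[1][2] = -0.5000

-0.500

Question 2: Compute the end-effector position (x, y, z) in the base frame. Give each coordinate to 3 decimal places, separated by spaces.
5.500 -0.866 6.000

after link 1: o_1 = (5.0000, 0.0000, 3.0000)
after link 2: o_2 = (5.0000, 0.0000, 4.0000)
after link 3: o_3 = (5.5000, -0.8660, 6.0000)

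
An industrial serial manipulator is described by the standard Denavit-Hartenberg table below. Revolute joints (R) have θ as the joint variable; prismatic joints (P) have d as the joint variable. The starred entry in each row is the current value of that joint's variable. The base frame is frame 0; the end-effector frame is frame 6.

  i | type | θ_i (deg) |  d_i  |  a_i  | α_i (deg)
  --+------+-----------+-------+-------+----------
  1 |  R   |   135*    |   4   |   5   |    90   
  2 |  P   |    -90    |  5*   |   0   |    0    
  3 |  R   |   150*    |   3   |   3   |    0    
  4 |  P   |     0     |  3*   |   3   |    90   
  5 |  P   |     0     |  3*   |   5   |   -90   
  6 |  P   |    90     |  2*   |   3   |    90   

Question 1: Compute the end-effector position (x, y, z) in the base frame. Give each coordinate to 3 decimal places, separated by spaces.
1.768 16.617 13.526

after link 1: o_1 = (-3.5355, 3.5355, 4.0000)
after link 2: o_2 = (0.0000, 7.0711, 4.0000)
after link 3: o_3 = (1.0607, 10.2530, 6.5981)
after link 4: o_4 = (2.1213, 13.4350, 9.1962)
after link 5: o_5 = (-1.4836, 17.0399, 12.0263)
after link 6: o_6 = (1.7678, 16.6170, 13.5263)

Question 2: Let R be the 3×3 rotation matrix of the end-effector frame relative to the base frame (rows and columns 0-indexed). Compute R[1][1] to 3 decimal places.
End-effector y-axis (col 1 of R) = (0.7071,0.7071,0.0000)
R[1][1] = 0.7071

0.707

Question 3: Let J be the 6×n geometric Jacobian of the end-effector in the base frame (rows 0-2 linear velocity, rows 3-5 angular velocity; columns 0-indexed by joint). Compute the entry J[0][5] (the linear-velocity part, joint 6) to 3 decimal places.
0.707

prismatic axis z_5 = (0.7071,0.7071,0.0000)
J_v[:, 5] = z_5; J_ω[:, 5] = (0,0,0)
entry J[0][5] = 0.7071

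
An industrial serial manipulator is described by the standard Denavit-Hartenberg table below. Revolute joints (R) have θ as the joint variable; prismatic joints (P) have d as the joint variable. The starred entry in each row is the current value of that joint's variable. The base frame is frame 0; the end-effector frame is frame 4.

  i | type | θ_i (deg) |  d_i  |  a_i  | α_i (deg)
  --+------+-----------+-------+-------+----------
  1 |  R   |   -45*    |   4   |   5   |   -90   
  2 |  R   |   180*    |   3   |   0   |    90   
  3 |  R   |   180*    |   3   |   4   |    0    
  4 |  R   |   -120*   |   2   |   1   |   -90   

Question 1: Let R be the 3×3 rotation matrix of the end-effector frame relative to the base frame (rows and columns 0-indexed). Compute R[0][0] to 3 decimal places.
End-effector x-axis (col 0 of R) = (0.2588,0.9659,0.0000)
R[0][0] = 0.2588

0.259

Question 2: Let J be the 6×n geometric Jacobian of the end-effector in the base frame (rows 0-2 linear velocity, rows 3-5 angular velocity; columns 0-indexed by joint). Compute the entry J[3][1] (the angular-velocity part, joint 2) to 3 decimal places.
0.707

axis z_1 = (0.7071,0.7071,0.0000); lever o_n−o_1 = (5.2086,0.2588,-5.0000)
cross product → J_v[:, 1] = (-3.5355,3.5355,-3.5000)
J_ω[:, 1] = z_1
entry J[3][1] = 0.7071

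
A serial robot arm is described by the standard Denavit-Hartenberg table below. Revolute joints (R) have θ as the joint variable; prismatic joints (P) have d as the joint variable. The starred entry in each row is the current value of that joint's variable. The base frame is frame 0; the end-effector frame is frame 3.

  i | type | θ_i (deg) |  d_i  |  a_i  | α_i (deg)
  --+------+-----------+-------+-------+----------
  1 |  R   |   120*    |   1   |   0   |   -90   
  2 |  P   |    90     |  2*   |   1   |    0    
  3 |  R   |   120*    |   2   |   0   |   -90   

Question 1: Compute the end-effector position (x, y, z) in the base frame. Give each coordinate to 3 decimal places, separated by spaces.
after link 1: o_1 = (0.0000, 0.0000, 1.0000)
after link 2: o_2 = (-1.7321, -1.0000, 0.0000)
after link 3: o_3 = (-3.4641, -2.0000, 0.0000)

-3.464 -2.000 0.000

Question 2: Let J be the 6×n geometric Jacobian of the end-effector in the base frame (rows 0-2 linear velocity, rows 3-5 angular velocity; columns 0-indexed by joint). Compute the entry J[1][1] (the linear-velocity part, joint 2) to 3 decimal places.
prismatic axis z_1 = (-0.8660,-0.5000,0.0000)
J_v[:, 1] = z_1; J_ω[:, 1] = (0,0,0)
entry J[1][1] = -0.5000

-0.500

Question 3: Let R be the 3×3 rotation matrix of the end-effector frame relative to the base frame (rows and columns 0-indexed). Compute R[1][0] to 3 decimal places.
-0.750

End-effector x-axis (col 0 of R) = (0.4330,-0.7500,0.5000)
R[1][0] = -0.7500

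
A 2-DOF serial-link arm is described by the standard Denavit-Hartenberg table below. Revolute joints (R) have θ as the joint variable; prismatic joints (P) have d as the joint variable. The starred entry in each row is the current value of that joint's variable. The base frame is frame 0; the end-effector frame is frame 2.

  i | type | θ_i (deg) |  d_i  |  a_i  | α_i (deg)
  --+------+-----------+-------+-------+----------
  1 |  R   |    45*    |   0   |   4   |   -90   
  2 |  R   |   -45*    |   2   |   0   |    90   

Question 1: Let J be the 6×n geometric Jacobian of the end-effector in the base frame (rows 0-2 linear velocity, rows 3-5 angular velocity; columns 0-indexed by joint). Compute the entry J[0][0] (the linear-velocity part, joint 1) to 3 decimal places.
-4.243

axis z_0 = ẑ; lever o_n−o_0 = (1.4142,4.2426,0.0000)
cross product → J_v[:, 0] = (-4.2426,1.4142,0.0000)
J_ω[:, 0] = z_0
entry J[0][0] = -4.2426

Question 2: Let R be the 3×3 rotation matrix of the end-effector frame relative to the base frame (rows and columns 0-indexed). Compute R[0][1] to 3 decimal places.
End-effector y-axis (col 1 of R) = (-0.7071,0.7071,0.0000)
R[0][1] = -0.7071

-0.707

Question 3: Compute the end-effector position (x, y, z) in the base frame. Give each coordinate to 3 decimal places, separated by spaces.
after link 1: o_1 = (2.8284, 2.8284, 0.0000)
after link 2: o_2 = (1.4142, 4.2426, 0.0000)

1.414 4.243 0.000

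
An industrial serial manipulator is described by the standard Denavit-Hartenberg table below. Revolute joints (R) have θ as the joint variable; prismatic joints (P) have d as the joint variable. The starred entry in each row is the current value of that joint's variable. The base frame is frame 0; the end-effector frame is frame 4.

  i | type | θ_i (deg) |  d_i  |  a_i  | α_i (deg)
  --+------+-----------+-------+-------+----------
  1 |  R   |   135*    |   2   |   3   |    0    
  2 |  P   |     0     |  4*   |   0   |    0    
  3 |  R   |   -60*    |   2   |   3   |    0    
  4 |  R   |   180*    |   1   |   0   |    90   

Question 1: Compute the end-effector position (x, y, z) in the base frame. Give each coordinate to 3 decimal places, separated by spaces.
-1.345 5.019 9.000

after link 1: o_1 = (-2.1213, 2.1213, 2.0000)
after link 2: o_2 = (-2.1213, 2.1213, 6.0000)
after link 3: o_3 = (-1.3449, 5.0191, 8.0000)
after link 4: o_4 = (-1.3449, 5.0191, 9.0000)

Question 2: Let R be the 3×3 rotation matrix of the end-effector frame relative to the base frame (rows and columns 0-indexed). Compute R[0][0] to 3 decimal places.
-0.259

End-effector x-axis (col 0 of R) = (-0.2588,-0.9659,0.0000)
R[0][0] = -0.2588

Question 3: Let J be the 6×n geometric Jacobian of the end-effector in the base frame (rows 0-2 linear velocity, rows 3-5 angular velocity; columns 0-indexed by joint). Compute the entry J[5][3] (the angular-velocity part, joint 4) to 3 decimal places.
axis z_3 = (0.0000,0.0000,1.0000); lever o_n−o_3 = (0.0000,0.0000,1.0000)
cross product → J_v[:, 3] = (0.0000,0.0000,0.0000)
J_ω[:, 3] = z_3
entry J[5][3] = 1.0000

1.000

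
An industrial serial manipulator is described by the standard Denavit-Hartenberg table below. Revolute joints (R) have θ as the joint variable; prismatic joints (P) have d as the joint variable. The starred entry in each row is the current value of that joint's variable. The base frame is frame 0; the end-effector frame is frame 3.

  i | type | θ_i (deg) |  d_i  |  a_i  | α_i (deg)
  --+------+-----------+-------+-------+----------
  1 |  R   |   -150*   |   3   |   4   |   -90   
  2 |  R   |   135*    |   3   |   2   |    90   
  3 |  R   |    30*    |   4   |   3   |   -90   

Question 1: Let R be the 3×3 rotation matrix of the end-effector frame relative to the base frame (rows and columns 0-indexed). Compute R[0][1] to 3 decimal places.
End-effector y-axis (col 1 of R) = (0.6124,0.3536,0.7071)
R[0][1] = 0.6124

0.612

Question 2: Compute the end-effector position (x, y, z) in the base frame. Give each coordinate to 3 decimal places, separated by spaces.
-0.848 -5.686 -3.080

after link 1: o_1 = (-3.4641, -2.0000, 3.0000)
after link 2: o_2 = (-0.7394, -3.8910, 1.5858)
after link 3: o_3 = (-0.8479, -5.6857, -3.0798)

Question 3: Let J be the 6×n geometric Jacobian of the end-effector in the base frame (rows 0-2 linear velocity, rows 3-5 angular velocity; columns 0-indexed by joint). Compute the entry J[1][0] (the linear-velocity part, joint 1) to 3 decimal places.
-0.848

axis z_0 = ẑ; lever o_n−o_0 = (-0.8479,-5.6857,-3.0798)
cross product → J_v[:, 0] = (5.6857,-0.8479,0.0000)
J_ω[:, 0] = z_0
entry J[1][0] = -0.8479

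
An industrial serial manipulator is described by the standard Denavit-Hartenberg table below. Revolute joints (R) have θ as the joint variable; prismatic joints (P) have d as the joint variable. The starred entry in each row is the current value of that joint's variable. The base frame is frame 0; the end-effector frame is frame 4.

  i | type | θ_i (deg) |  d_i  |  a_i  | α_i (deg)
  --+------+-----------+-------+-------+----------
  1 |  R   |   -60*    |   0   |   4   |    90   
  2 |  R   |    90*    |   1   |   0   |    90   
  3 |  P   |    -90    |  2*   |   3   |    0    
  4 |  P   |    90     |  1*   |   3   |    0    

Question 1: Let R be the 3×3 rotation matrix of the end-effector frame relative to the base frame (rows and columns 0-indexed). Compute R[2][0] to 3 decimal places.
End-effector x-axis (col 0 of R) = (0.0000,-0.0000,1.0000)
R[2][0] = 1.0000

1.000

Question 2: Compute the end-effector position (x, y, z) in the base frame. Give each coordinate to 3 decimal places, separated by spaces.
5.232 -5.062 3.000

after link 1: o_1 = (2.0000, -3.4641, 0.0000)
after link 2: o_2 = (1.1340, -3.9641, 0.0000)
after link 3: o_3 = (4.7321, -4.1962, -0.0000)
after link 4: o_4 = (5.2321, -5.0622, 3.0000)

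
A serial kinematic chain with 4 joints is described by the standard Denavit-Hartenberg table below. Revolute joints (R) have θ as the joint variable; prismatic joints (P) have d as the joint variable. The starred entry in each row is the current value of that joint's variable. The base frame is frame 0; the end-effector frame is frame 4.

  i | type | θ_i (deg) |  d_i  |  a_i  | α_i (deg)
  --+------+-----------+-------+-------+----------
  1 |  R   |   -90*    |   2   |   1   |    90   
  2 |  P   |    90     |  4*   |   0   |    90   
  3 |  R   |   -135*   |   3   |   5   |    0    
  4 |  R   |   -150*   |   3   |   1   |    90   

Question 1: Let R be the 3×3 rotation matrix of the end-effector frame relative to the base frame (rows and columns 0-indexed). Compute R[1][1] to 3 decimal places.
End-effector y-axis (col 1 of R) = (-0.0000,-1.0000,-0.0000)
R[1][1] = -1.0000

-1.000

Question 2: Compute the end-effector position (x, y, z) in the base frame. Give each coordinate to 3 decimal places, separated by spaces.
after link 1: o_1 = (0.0000, -1.0000, 2.0000)
after link 2: o_2 = (-4.0000, -1.0000, 2.0000)
after link 3: o_3 = (-0.4645, -4.0000, -1.5355)
after link 4: o_4 = (-1.4304, -7.0000, -1.2767)

-1.430 -7.000 -1.277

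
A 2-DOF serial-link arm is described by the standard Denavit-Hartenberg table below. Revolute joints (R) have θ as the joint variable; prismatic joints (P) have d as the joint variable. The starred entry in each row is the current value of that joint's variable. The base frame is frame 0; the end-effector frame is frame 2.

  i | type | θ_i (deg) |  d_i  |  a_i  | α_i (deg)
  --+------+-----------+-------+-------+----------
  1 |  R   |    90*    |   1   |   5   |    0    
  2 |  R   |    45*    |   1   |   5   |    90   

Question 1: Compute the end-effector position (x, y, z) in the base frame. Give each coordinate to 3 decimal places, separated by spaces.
after link 1: o_1 = (0.0000, 5.0000, 1.0000)
after link 2: o_2 = (-3.5355, 8.5355, 2.0000)

-3.536 8.536 2.000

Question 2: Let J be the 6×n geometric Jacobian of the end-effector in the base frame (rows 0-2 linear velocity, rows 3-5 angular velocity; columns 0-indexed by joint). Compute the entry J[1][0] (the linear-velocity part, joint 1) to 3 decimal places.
axis z_0 = ẑ; lever o_n−o_0 = (-3.5355,8.5355,2.0000)
cross product → J_v[:, 0] = (-8.5355,-3.5355,0.0000)
J_ω[:, 0] = z_0
entry J[1][0] = -3.5355

-3.536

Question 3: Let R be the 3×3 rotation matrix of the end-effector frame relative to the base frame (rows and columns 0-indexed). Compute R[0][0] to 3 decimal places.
-0.707

End-effector x-axis (col 0 of R) = (-0.7071,0.7071,0.0000)
R[0][0] = -0.7071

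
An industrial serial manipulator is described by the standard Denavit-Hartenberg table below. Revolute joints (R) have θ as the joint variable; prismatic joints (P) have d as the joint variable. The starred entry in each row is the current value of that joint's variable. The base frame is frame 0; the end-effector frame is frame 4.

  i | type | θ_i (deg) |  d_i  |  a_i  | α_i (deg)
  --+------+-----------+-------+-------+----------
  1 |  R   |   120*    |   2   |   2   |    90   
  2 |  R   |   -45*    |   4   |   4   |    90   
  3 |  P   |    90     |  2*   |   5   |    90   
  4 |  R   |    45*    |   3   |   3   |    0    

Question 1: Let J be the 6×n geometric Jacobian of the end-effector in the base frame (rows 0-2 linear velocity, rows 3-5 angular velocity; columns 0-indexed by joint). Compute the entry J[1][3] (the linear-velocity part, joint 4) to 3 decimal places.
axis z_3 = (-0.3536,0.6124,-0.7071); lever o_n−o_3 = (1.5265,1.5987,-3.6213)
cross product → J_v[:, 3] = (-1.0871,-2.3597,-1.5000)
J_ω[:, 3] = z_3
entry J[1][3] = -2.3597

-2.360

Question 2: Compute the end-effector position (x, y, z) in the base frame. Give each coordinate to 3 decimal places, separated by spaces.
7.614 9.056 -5.864

after link 1: o_1 = (-1.0000, 1.7321, 2.0000)
after link 2: o_2 = (1.0499, 6.1815, -0.8284)
after link 3: o_3 = (6.0871, 7.4568, -2.2426)
after link 4: o_4 = (7.6136, 9.0555, -5.8640)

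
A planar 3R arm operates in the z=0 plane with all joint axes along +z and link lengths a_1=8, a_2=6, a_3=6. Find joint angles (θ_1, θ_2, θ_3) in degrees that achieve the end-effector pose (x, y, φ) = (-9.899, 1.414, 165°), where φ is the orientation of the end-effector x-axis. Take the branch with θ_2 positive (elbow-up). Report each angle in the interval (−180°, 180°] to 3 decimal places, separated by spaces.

wrist centre = target − a_3·(cos φ, sin φ) = (-4.1034, -0.1389)
cos θ_2 = (16.8576−8²−6²)/(2·8·6) = -0.8661; θ_2 = 150.0048° (elbow-up)
β = atan2(-0.1389,-4.1034) = -178.0611°; ψ = atan2(2.9996,2.8036) = 46.9341°
θ_1 = β − ψ = -224.9952°
θ_3 = φ − θ_1 − θ_2 = -120.0096° (wrapped to (-180°,180°])

135.005 150.005 -120.010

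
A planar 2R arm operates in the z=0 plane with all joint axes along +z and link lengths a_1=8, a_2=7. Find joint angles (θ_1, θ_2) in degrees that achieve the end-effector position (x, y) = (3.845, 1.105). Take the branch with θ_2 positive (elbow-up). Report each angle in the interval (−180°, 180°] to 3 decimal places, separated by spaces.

-44.994 150.000

cos θ_2 = (16.0051−8²−7²)/(2·8·7) = -0.8660; θ_2 = 150.0001° (elbow-up)
β = atan2(1.1050,3.8450) = 16.0339°; ψ = atan2(3.5000,1.9378) = 61.0283°
θ_1 = β − ψ = -44.9944°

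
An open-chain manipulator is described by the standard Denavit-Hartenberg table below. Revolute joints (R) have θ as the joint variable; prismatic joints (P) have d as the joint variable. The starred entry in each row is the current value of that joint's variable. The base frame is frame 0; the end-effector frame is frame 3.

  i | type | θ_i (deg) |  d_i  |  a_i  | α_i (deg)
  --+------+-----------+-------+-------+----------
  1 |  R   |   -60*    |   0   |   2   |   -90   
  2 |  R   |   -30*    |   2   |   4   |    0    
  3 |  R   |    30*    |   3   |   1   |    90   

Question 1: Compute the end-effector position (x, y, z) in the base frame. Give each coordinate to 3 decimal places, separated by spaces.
7.562 -3.098 2.000

after link 1: o_1 = (1.0000, -1.7321, 0.0000)
after link 2: o_2 = (4.4641, -3.7321, 2.0000)
after link 3: o_3 = (7.5622, -3.0981, 2.0000)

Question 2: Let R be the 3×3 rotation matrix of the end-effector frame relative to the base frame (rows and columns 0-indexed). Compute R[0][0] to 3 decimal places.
End-effector x-axis (col 0 of R) = (0.5000,-0.8660,0.0000)
R[0][0] = 0.5000

0.500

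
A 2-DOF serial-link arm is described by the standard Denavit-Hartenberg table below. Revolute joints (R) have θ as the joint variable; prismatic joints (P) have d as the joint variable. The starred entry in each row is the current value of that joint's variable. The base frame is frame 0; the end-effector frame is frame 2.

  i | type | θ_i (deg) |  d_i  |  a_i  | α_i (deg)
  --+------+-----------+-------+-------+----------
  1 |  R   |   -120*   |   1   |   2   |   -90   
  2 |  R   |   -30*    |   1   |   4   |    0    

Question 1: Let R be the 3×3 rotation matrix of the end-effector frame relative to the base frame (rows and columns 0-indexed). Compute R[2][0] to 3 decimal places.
0.500

End-effector x-axis (col 0 of R) = (-0.4330,-0.7500,0.5000)
R[2][0] = 0.5000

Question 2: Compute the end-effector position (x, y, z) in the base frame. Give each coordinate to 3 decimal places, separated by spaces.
after link 1: o_1 = (-1.0000, -1.7321, 1.0000)
after link 2: o_2 = (-1.8660, -5.2321, 3.0000)

-1.866 -5.232 3.000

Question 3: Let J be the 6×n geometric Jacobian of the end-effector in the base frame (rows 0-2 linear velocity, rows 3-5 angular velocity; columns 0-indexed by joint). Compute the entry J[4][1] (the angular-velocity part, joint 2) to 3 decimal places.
axis z_1 = (0.8660,-0.5000,0.0000); lever o_n−o_1 = (-0.8660,-3.5000,2.0000)
cross product → J_v[:, 1] = (-1.0000,-1.7321,-3.4641)
J_ω[:, 1] = z_1
entry J[4][1] = -0.5000

-0.500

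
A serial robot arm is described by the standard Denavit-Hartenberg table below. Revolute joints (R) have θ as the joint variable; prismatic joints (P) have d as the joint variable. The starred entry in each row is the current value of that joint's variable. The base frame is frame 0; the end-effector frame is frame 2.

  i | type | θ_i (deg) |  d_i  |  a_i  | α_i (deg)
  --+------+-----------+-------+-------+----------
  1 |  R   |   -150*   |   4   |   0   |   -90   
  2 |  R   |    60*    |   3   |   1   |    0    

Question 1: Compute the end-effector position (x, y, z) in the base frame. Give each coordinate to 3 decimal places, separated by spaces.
after link 1: o_1 = (0.0000, 0.0000, 4.0000)
after link 2: o_2 = (1.0670, -2.8481, 3.1340)

1.067 -2.848 3.134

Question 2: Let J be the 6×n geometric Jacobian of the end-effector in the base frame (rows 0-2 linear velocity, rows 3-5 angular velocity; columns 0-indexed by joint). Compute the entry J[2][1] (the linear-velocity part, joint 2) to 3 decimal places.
-0.500

axis z_1 = (0.5000,-0.8660,0.0000); lever o_n−o_1 = (1.0670,-2.8481,-0.8660)
cross product → J_v[:, 1] = (0.7500,0.4330,-0.5000)
J_ω[:, 1] = z_1
entry J[2][1] = -0.5000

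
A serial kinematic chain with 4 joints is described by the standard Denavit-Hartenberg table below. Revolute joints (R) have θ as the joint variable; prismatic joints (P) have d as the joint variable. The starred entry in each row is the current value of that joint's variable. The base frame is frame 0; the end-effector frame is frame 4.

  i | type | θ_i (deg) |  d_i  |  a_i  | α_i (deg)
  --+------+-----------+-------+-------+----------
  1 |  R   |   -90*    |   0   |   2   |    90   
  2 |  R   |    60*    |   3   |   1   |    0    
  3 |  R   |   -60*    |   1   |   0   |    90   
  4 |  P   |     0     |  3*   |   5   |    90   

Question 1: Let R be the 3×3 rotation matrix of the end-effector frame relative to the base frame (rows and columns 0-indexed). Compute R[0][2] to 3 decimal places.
End-effector z-axis (col 2 of R) = (1.0000,0.0000,-0.0000)
R[0][2] = 1.0000

1.000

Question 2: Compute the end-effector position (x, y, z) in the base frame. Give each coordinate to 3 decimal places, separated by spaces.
-4.000 -7.500 -2.134

after link 1: o_1 = (0.0000, -2.0000, 0.0000)
after link 2: o_2 = (-3.0000, -2.5000, 0.8660)
after link 3: o_3 = (-4.0000, -2.5000, 0.8660)
after link 4: o_4 = (-4.0000, -7.5000, -2.1340)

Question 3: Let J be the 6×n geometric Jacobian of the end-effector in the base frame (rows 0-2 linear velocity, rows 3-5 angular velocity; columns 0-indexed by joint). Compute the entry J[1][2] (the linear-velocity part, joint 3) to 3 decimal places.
-3.000

axis z_2 = (-1.0000,-0.0000,0.0000); lever o_n−o_2 = (-1.0000,-5.0000,-3.0000)
cross product → J_v[:, 2] = (0.0000,-3.0000,5.0000)
J_ω[:, 2] = z_2
entry J[1][2] = -3.0000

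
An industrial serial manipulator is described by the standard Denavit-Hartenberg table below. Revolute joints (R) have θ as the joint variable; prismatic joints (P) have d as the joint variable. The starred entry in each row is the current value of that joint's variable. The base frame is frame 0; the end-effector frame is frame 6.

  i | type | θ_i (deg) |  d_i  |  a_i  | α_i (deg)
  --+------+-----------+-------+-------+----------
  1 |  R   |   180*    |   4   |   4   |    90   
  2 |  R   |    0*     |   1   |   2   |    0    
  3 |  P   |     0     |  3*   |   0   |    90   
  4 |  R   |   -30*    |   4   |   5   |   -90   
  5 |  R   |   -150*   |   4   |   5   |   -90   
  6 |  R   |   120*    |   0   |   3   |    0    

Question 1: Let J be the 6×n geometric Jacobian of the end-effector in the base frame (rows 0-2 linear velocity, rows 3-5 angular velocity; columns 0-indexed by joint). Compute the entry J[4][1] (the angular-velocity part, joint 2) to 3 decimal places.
1.000

axis z_1 = (0.0000,1.0000,0.0000); lever o_n−o_1 = (-4.4061,4.2296,-5.7500)
cross product → J_v[:, 1] = (-5.7500,0.0000,4.4061)
J_ω[:, 1] = z_1
entry J[4][1] = 1.0000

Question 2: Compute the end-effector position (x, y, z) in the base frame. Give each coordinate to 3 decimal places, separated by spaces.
after link 1: o_1 = (-4.0000, 0.0000, 4.0000)
after link 2: o_2 = (-6.0000, 1.0000, 4.0000)
after link 3: o_3 = (-6.0000, 4.0000, 4.0000)
after link 4: o_4 = (-10.3301, 1.5000, -0.0000)
after link 5: o_5 = (-8.5801, 7.1292, -2.5000)
after link 6: o_6 = (-8.4061, 4.2296, -1.7500)

-8.406 4.230 -1.750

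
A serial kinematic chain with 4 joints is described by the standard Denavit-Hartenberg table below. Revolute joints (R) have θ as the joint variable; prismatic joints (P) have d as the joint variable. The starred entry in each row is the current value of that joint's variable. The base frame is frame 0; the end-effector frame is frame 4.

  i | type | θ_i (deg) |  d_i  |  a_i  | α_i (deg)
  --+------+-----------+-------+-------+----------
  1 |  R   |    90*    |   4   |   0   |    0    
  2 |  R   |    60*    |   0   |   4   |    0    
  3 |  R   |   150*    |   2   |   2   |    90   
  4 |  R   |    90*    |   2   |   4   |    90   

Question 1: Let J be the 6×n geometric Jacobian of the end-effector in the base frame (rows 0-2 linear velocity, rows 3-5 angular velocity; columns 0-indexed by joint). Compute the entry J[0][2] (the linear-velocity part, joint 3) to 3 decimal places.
2.732

axis z_2 = (0.0000,0.0000,1.0000); lever o_n−o_2 = (-0.7321,-2.7321,6.0000)
cross product → J_v[:, 2] = (2.7321,-0.7321,0.0000)
J_ω[:, 2] = z_2
entry J[0][2] = 2.7321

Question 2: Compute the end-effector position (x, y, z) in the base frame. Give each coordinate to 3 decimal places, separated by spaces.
after link 1: o_1 = (0.0000, 0.0000, 4.0000)
after link 2: o_2 = (-3.4641, 2.0000, 4.0000)
after link 3: o_3 = (-2.4641, 0.2679, 6.0000)
after link 4: o_4 = (-4.1962, -0.7321, 10.0000)

-4.196 -0.732 10.000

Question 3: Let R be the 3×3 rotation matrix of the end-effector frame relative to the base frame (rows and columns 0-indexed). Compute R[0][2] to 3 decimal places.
0.500

End-effector z-axis (col 2 of R) = (0.5000,-0.8660,-0.0000)
R[0][2] = 0.5000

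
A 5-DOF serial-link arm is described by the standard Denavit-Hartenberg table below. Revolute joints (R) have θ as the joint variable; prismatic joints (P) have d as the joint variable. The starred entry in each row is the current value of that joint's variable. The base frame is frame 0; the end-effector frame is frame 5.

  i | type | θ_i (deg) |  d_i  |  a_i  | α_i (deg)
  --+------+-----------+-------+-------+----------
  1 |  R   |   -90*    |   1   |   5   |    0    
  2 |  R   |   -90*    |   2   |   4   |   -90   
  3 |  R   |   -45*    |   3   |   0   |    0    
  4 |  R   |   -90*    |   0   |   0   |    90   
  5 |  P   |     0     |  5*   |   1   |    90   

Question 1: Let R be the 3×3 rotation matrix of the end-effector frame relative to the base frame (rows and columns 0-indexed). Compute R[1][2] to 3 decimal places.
1.000

End-effector z-axis (col 2 of R) = (-0.0000,1.0000,-0.0000)
R[1][2] = 1.0000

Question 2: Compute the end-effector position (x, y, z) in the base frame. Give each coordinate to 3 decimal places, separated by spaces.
after link 1: o_1 = (0.0000, -5.0000, 1.0000)
after link 2: o_2 = (-4.0000, -5.0000, 3.0000)
after link 3: o_3 = (-4.0000, -8.0000, 3.0000)
after link 4: o_4 = (-4.0000, -8.0000, 3.0000)
after link 5: o_5 = (0.2426, -8.0000, 0.1716)

0.243 -8.000 0.172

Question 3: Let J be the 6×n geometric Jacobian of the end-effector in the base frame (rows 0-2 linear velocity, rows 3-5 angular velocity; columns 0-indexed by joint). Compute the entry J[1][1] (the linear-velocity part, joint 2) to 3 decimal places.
0.243

axis z_1 = (0.0000,0.0000,1.0000); lever o_n−o_1 = (0.2426,-3.0000,-0.8284)
cross product → J_v[:, 1] = (3.0000,0.2426,-0.0000)
J_ω[:, 1] = z_1
entry J[1][1] = 0.2426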